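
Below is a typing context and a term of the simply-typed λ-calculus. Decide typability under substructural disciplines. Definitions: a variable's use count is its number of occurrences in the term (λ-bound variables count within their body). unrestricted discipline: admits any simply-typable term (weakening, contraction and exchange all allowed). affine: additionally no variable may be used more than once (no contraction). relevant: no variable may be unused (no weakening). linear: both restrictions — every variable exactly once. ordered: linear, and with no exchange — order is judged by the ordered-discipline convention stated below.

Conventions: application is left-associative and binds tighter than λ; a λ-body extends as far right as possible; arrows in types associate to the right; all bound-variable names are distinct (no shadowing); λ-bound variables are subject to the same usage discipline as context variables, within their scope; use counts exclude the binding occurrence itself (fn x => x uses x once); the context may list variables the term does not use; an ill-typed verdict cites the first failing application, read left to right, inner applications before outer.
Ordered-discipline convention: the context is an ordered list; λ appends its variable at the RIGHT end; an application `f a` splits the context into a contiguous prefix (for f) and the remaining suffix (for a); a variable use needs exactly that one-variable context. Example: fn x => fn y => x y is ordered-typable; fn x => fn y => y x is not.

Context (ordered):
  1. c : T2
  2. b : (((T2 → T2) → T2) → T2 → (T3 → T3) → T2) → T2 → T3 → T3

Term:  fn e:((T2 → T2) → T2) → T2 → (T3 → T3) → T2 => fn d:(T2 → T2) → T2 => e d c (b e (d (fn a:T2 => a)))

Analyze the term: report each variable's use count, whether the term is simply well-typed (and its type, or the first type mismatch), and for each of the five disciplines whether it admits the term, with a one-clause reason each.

counts: c: 1×; b: 1×; e (bound): 2×; d (bound): 2×; a (bound): 1×
use order (left to right): e, d, c, b, e, d, a
typing: ✓ — (((T2 → T2) → T2) → T2 → (T3 → T3) → T2) → ((T2 → T2) → T2) → T2
ordered: ✗, repeated use of e ×2, d ×2
linear: ✗, repeated use of e ×2, d ×2
affine: ✗, repeated use of e ×2, d ×2
relevant: ✓, c, b, e, d, a: all used, weakening unneeded
unrestricted: ✓, well-typed at (((T2 → T2) → T2) → T2 → (T3 → T3) → T2) → ((T2 → T2) → T2) → T2; no restrictions here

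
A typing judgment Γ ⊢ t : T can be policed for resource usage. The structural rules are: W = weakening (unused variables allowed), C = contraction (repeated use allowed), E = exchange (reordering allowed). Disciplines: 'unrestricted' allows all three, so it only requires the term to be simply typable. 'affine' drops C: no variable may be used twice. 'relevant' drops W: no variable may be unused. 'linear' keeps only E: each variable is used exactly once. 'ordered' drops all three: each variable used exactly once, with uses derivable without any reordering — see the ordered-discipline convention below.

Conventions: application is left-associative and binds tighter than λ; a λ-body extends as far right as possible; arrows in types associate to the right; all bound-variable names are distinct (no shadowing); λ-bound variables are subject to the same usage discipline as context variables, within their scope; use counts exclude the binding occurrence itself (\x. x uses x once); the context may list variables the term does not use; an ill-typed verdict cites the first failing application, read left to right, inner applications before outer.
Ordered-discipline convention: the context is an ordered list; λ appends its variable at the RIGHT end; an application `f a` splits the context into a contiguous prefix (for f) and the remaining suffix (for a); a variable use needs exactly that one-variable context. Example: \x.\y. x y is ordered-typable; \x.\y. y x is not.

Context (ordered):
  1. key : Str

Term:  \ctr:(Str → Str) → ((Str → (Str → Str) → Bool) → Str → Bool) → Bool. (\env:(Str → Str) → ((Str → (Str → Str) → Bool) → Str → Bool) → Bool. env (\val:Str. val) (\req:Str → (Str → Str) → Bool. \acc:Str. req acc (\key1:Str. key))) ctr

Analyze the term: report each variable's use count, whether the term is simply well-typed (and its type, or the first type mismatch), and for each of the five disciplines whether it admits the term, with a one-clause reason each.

variable uses: key=1, ctr [bound]=1, env [bound]=1, val [bound]=1, req [bound]=1, acc [bound]=1, key1 [bound]=0
left-to-right use order: env, val, req, acc, key, ctr
typing: well-typed at ((Str → Str) → ((Str → (Str → Str) → Bool) → Str → Bool) → Bool) → Bool
ordered ✗ (needs weakening: key1 unused)
linear ✗ (needs weakening: key1 unused)
affine ✓ (at most one use each (key, ctr, env, val, req, acc, key1))
relevant ✗ (needs weakening: key1 unused)
unrestricted ✓ (typability at ((Str → Str) → ((Str → (Str → Str) → Bool) → Str → Bool) → Bool) → Bool is all that's needed)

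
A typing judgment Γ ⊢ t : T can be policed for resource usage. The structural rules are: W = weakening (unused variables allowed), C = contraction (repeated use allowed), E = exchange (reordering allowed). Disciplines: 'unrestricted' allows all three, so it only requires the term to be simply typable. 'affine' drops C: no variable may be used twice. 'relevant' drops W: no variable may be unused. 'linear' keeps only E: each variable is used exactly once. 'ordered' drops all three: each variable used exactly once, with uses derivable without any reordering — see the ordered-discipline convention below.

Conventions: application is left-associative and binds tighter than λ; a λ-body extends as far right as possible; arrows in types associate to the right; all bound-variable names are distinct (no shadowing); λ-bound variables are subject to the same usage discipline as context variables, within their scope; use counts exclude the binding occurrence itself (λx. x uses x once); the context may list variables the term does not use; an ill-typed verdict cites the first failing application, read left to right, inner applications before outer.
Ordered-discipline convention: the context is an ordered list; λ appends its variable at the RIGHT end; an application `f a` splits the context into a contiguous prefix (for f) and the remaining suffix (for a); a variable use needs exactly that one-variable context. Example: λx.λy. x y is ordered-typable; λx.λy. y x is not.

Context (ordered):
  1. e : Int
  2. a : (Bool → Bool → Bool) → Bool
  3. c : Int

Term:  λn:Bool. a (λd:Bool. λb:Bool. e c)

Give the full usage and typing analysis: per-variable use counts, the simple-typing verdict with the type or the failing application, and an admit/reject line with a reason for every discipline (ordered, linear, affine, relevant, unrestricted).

use counts: e ×1; a ×1; c ×1; n (λ-bound) ×0; d (λ-bound) ×0; b (λ-bound) ×0
left-to-right use order: a, e, c
typing: ill-typed: non-arrow in function slot: Int
ordered ✗ (a type mismatch blocks all five)
linear ✗ (the type mismatch rejects it)
affine ✗ (not simply typable)
relevant ✗ (fails simple typing)
unrestricted ✗ (a type mismatch blocks all five)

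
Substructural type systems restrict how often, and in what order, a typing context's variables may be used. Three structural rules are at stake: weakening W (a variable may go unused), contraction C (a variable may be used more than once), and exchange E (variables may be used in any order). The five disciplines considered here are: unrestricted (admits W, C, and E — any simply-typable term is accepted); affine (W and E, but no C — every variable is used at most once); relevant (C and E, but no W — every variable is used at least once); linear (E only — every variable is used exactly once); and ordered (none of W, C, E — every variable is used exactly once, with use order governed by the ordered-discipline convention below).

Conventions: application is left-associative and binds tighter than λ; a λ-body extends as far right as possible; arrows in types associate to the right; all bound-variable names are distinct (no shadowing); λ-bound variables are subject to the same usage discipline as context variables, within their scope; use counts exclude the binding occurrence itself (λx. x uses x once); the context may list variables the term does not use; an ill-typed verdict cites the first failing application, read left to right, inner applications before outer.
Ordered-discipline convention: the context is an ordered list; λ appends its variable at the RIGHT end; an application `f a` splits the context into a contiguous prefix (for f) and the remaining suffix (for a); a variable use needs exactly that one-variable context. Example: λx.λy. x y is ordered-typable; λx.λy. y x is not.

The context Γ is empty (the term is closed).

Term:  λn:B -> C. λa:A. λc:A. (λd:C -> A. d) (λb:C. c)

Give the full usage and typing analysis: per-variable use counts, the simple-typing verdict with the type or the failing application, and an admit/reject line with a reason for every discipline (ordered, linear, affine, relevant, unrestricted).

use counts: n (bound): 0×, a (bound): 0×, c (bound): 1×, d (bound): 1×, b (bound): 0×
left-to-right use order: d, c
typing: ✓ — (B -> C) -> A -> A -> C -> A
ordered: ✗, n, a, b left unused
linear: ✗, n, a, b left unused
affine: ✓, n, a, c, d, b: no repeats, contraction unneeded
relevant: ✗, n, a, b left unused
unrestricted: ✓, well-typed at (B -> C) -> A -> A -> C -> A; no restrictions here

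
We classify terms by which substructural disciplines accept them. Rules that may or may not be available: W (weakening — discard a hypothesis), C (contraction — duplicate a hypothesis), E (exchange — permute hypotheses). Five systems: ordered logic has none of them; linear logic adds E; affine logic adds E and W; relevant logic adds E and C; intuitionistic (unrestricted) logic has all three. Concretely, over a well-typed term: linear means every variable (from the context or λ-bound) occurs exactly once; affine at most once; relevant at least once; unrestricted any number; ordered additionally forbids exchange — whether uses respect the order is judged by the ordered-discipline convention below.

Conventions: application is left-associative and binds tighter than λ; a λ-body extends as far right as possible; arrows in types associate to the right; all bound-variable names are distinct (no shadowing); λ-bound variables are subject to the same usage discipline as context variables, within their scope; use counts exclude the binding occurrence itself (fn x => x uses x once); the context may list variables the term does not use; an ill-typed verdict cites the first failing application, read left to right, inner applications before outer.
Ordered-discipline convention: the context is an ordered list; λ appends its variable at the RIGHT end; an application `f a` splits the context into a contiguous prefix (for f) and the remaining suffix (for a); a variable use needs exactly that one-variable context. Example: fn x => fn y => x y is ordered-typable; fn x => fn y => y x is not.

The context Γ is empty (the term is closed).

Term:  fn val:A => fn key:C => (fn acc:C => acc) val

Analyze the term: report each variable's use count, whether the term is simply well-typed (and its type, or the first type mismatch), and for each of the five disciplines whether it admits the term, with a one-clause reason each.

counts: val (λ-bound)=1; key (λ-bound)=0; acc (λ-bound)=1
left-to-right use order: acc, val
typing: ill-typed: argument of type A where C is required
ordered: ✗ — a type mismatch blocks all five
linear: ✗ — the type mismatch rejects it
affine: ✗ — not simply typable
relevant: ✗ — fails simple typing
unrestricted: ✗ — a type mismatch blocks all five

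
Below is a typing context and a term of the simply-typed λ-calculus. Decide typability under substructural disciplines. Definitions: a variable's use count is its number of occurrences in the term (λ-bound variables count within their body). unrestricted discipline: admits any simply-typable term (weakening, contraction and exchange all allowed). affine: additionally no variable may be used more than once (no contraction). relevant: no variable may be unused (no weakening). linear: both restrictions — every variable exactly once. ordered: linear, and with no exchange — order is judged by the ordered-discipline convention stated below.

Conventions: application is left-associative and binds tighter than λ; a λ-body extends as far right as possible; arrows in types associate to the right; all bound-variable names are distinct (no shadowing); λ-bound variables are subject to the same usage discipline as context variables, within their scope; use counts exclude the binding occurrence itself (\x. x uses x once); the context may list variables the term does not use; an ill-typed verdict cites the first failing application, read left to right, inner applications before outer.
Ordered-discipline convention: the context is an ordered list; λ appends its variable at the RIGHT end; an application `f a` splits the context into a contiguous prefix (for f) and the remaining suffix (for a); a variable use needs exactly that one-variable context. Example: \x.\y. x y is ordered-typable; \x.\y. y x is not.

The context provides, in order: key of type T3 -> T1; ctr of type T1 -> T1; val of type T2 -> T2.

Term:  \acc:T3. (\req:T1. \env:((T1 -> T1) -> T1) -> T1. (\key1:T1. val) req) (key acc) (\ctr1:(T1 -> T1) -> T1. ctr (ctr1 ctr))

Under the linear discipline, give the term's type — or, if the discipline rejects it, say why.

not well-typed under linear — uses contraction: ctr ×2; unused: env, key1 — weakening required
usage: key ×1; ctr ×2; val ×1; acc [bound] ×1; req [bound] ×1; env [bound] ×0; key1 [bound] ×0; ctr1 [bound] ×1
use order (left to right): val, req, key, acc, ctr, ctr1, ctr
typing: ✓ — T3 -> T2 -> T2
across the five disciplines: ordered ✗ | linear ✗ | affine ✗ | relevant ✗ | unrestricted ✓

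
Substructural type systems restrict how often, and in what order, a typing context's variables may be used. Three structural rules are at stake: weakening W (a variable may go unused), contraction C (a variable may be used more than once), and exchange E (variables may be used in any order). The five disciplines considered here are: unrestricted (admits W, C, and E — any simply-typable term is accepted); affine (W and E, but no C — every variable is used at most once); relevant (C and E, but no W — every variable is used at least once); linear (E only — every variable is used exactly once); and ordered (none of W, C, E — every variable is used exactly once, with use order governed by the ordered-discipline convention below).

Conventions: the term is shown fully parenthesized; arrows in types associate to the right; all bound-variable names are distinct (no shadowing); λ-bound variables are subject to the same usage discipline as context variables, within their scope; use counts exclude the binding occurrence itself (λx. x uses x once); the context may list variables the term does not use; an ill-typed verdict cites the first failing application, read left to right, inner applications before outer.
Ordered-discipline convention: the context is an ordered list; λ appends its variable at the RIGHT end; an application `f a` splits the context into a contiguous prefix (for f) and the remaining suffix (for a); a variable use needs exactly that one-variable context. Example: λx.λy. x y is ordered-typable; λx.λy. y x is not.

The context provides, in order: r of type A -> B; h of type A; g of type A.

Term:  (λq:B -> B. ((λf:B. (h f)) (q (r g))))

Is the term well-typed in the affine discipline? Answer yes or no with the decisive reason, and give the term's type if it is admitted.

no — fails simple typing
use counts: r: 1, h: 1, g: 1, q [bound]: 1, f [bound]: 1
order of uses: h, f, q, r, g
typing: ill-typed: non-function type A applied to an argument
across the five disciplines: ordered ✗ | linear ✗ | affine ✗ | relevant ✗ | unrestricted ✗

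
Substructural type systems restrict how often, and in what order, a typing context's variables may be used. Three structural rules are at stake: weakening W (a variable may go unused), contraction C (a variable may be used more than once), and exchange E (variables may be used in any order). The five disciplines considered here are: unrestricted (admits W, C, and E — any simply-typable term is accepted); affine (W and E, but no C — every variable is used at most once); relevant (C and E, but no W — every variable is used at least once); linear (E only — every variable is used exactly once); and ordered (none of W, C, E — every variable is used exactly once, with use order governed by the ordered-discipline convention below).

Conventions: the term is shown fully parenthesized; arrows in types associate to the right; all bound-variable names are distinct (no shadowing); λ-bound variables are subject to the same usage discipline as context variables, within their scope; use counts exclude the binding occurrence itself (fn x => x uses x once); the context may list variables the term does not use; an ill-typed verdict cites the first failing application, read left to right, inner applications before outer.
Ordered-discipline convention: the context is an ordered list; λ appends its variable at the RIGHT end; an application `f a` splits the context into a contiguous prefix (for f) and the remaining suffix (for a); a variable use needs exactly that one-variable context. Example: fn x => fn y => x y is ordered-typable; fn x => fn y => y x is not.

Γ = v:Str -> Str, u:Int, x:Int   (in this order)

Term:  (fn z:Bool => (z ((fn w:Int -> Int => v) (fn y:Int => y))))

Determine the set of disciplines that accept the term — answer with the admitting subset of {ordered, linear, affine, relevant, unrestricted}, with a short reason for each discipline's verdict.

accepted by: none
variable uses: v: 1; u: 0; x: 0; z [bound]: 1; w [bound]: 0; y [bound]: 1
order of uses: z, v, y
typing: ill-typed: can't apply a value of type Bool
ordered ✗ (a type mismatch blocks all five)
linear ✗ (the type mismatch rejects it)
affine ✗ (not simply typable)
relevant ✗ (fails simple typing)
unrestricted ✗ (a type mismatch blocks all five)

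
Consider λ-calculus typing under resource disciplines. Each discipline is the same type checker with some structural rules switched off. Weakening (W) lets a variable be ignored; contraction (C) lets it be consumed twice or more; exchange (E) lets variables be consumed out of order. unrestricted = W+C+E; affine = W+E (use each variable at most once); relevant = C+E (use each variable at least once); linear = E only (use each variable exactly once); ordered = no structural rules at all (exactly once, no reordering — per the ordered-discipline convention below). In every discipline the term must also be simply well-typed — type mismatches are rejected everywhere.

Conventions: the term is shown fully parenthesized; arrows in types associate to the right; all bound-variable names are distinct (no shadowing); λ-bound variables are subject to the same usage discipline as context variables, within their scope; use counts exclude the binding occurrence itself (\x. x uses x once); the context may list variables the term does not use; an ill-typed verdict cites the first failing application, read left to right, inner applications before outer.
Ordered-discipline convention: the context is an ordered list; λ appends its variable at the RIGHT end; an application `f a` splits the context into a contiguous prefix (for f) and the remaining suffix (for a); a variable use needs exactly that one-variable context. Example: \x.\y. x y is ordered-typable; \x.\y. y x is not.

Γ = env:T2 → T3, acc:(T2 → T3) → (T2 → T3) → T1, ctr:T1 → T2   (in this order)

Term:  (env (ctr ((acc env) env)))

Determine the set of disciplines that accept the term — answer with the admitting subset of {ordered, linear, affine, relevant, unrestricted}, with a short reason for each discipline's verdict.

admitted by: relevant, unrestricted
use counts: env ×3, acc ×1, ctr ×1
use order (left to right): env, ctr, acc, env, env
typing: ✓ — T3
ordered: ✗ — uses contraction: env ×3
linear: ✗ — uses contraction: env ×3
affine: ✗ — uses contraction: env ×3
relevant: ✓ — none of env, acc, ctr goes unused
unrestricted: ✓ — well-typed at T3; no restrictions here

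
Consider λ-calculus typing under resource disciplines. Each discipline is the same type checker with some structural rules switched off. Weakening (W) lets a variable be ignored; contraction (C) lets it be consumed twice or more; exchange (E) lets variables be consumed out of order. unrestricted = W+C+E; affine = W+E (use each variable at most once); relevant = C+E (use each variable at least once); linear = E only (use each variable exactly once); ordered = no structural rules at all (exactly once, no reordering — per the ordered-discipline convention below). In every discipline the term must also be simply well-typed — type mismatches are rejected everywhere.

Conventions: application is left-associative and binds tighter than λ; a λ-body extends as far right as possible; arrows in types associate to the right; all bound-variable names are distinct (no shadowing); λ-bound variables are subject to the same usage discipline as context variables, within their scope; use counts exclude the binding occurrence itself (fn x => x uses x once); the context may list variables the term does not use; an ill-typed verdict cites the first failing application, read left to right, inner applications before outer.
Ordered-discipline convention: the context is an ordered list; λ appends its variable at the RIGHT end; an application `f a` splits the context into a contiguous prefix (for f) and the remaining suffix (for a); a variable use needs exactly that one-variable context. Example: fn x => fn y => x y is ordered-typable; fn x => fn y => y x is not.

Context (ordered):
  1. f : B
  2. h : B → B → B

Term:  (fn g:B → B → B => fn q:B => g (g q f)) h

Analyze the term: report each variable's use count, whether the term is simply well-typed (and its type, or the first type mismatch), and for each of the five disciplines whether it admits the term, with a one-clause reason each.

counts: f: 1×; h: 1×; g (bound): 2×; q (bound): 1×
order of uses: g, g, q, f, h
typing: well-typed at B → B → B
ordered: ✗ — uses contraction: g ×2
linear: ✗ — uses contraction: g ×2
affine: ✗ — uses contraction: g ×2
relevant: ✓ — every one of f, h, g, q appears
unrestricted: ✓ — typability at B → B → B is all that's needed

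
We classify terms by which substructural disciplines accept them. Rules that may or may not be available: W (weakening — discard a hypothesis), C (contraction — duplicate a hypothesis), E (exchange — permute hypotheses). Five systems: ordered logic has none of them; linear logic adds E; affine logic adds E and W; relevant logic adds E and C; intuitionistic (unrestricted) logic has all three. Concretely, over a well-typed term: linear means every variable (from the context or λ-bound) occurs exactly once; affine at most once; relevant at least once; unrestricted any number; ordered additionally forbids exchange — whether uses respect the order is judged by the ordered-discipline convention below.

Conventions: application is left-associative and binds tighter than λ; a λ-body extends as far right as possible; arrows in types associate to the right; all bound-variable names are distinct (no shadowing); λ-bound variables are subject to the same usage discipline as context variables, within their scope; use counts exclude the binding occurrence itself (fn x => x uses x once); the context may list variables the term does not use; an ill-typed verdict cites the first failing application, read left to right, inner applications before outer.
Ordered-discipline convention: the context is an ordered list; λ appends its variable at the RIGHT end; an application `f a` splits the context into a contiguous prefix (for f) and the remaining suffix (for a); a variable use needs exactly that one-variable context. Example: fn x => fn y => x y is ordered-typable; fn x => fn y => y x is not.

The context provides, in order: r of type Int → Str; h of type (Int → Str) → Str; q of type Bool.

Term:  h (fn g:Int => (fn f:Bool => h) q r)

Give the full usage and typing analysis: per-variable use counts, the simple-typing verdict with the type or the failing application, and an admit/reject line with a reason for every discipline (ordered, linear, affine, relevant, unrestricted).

counts: r: 1×; h: 2×; q: 1×; g (bound): 0×; f (bound): 0×
order of uses: h, h, q, r
typing: ✓ — Str
ordered: ✗, h ×2 used more than once (contraction); needs weakening: g, f unused
linear: ✗, h ×2 used more than once (contraction); needs weakening: g, f unused
affine: ✗, h ×2 used more than once (contraction)
relevant: ✗, needs weakening: g, f unused
unrestricted: ✓, simply typable at Str; W, C, E all held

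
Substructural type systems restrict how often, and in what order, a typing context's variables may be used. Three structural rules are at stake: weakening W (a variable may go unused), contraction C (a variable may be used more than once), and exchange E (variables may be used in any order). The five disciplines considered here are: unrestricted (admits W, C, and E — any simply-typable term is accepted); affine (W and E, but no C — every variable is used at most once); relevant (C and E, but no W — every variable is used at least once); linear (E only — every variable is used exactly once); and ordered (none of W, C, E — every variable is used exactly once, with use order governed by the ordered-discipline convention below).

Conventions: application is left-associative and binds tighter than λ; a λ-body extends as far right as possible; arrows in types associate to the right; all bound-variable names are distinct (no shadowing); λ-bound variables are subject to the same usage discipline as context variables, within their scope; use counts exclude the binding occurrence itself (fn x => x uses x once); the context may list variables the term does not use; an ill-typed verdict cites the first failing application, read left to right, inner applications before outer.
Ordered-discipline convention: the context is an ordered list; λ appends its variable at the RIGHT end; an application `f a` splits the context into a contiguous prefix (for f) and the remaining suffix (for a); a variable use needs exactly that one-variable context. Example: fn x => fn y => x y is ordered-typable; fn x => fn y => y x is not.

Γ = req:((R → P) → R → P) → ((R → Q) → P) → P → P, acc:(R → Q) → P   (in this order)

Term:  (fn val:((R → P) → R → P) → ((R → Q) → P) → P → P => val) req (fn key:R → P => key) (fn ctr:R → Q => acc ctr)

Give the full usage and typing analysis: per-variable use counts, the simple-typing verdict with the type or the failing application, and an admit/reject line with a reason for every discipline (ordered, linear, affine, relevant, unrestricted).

usage: req=1, acc=1, val (λ-bound)=1, key (λ-bound)=1, ctr (λ-bound)=1
uses in reading order: val, req, key, acc, ctr
typing: the term checks, with type P → P
ordered: ✓ — req, acc, val, key, ctr once each; derivable with no W/C/E
linear: ✓ — exactly-once usage across req, acc, val, key, ctr
affine: ✓ — no duplicate uses among req, acc, val, key, ctr
relevant: ✓ — at least one use each (req, acc, val, key, ctr)
unrestricted: ✓ — typability at P → P is all that's needed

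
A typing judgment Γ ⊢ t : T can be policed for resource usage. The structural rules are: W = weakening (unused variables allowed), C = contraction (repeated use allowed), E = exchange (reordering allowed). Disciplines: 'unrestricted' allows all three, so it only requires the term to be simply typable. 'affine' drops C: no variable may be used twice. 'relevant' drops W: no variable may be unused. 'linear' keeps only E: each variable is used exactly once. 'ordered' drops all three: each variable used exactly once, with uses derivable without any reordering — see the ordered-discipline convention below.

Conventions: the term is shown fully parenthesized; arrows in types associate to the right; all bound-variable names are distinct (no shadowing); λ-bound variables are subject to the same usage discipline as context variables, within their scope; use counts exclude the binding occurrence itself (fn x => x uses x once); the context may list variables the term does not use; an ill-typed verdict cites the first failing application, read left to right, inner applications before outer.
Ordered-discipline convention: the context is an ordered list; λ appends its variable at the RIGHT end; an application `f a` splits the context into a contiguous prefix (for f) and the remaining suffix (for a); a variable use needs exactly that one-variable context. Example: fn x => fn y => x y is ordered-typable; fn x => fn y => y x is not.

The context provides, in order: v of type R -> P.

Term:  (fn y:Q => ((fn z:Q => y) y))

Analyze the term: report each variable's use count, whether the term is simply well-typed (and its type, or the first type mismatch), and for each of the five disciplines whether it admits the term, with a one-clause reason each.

use counts: v: 0, y (λ-bound): 2, z (λ-bound): 0
left-to-right use order: y, y
typing: well-typed — term : Q -> Q
ordered ✗ (needs contraction — y ×2; unused: v, z — weakening required)
linear ✗ (needs contraction — y ×2; unused: v, z — weakening required)
affine ✗ (needs contraction — y ×2)
relevant ✗ (unused: v, z — weakening required)
unrestricted ✓ (simply typable at Q -> Q; W, C, E all held)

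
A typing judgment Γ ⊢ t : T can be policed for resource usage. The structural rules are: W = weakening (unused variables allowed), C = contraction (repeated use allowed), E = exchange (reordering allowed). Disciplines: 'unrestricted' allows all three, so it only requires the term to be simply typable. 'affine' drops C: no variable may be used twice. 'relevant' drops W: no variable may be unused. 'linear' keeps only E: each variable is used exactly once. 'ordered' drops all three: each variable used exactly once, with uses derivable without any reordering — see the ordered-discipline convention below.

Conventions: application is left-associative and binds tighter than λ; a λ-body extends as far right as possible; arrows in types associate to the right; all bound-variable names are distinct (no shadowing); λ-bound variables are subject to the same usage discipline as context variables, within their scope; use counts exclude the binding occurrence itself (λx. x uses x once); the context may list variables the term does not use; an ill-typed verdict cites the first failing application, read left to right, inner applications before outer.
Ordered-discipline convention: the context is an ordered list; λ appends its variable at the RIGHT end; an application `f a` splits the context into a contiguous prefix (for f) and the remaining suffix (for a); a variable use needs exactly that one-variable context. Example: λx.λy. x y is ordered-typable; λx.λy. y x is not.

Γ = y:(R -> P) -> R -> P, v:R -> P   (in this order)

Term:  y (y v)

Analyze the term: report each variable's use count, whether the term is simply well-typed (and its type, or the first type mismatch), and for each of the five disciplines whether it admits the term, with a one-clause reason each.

counts: y ×2, v ×1
left-to-right use order: y, y, v
typing: the term checks, with type R -> P
ordered: ✗ — uses contraction: y ×2
linear: ✗ — uses contraction: y ×2
affine: ✗ — uses contraction: y ×2
relevant: ✓ — at least one use each (y, v)
unrestricted: ✓ — simply typable at R -> P; W, C, E all held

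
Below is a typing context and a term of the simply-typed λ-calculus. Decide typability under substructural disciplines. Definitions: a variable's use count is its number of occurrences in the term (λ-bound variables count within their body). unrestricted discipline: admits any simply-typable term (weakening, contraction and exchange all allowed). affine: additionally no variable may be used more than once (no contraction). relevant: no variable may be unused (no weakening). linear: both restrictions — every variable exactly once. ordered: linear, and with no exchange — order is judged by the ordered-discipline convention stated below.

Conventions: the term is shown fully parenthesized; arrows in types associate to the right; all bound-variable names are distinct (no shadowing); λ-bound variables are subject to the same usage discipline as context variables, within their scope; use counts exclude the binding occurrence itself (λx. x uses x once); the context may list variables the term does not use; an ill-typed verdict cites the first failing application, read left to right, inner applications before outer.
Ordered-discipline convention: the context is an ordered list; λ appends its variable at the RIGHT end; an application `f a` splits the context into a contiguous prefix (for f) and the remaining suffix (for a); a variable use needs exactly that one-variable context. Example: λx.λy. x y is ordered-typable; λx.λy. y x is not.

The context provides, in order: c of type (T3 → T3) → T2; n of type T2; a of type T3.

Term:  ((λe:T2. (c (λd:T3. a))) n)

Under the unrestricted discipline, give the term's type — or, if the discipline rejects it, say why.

term : T2
use counts: c ×1; n ×1; a ×1; e (bound) ×0; d (bound) ×0
order of uses: c, a, n
typing: well-typed at T2
summary: ordered ✗; linear ✗; affine ✓; relevant ✗; unrestricted ✓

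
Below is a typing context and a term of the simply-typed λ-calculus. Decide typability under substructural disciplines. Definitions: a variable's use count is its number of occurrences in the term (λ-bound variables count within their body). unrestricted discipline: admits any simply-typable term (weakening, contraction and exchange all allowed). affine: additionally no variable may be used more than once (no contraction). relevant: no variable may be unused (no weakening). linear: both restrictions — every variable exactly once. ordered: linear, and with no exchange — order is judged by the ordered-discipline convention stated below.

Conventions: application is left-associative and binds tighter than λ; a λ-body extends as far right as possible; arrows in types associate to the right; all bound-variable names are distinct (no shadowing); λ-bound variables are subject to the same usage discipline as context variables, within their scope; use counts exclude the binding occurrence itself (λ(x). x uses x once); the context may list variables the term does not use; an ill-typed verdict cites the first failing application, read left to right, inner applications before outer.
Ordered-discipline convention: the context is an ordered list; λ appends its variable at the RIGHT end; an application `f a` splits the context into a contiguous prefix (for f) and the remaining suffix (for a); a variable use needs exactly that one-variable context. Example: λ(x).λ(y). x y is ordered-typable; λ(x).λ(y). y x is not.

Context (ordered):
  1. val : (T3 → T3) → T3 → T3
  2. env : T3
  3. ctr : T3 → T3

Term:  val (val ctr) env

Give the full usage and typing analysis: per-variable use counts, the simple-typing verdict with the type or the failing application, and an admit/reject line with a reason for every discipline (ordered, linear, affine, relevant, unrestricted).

variable uses: val: 2; env: 1; ctr: 1
order of uses: val, val, ctr, env
typing: well-typed — term : T3
ordered: ✗ — needs contraction — val ×2
linear: ✗ — needs contraction — val ×2
affine: ✗ — needs contraction — val ×2
relevant: ✓ — at least one use each (val, env, ctr)
unrestricted: ✓ — well-typed at T3; no restrictions here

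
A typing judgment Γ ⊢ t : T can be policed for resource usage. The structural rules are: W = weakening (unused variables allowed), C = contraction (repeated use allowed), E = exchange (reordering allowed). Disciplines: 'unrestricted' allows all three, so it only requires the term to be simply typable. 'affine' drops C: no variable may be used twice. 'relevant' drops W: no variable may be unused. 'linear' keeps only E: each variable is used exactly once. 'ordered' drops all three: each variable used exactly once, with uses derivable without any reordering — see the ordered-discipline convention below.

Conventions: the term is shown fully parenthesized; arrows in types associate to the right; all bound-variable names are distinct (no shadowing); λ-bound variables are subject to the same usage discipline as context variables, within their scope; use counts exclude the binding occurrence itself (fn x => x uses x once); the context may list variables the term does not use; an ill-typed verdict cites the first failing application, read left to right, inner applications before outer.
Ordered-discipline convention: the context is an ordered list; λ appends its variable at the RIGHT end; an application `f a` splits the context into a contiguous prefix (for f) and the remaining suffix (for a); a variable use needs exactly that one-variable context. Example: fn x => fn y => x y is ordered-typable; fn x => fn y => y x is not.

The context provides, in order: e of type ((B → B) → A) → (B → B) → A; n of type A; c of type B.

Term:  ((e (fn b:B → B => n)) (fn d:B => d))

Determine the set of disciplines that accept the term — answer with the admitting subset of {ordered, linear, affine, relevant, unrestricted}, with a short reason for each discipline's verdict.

admitted by: affine, unrestricted
variable uses: e=1, n=1, c=0, b (bound)=0, d (bound)=1
left-to-right use order: e, n, d
typing: well-typed at A
ordered: ✗, unused: c, b — weakening required
linear: ✗, unused: c, b — weakening required
affine: ✓, at most one use each (e, n, c, b, d)
relevant: ✗, unused: c, b — weakening required
unrestricted: ✓, simply typable at A; W, C, E all held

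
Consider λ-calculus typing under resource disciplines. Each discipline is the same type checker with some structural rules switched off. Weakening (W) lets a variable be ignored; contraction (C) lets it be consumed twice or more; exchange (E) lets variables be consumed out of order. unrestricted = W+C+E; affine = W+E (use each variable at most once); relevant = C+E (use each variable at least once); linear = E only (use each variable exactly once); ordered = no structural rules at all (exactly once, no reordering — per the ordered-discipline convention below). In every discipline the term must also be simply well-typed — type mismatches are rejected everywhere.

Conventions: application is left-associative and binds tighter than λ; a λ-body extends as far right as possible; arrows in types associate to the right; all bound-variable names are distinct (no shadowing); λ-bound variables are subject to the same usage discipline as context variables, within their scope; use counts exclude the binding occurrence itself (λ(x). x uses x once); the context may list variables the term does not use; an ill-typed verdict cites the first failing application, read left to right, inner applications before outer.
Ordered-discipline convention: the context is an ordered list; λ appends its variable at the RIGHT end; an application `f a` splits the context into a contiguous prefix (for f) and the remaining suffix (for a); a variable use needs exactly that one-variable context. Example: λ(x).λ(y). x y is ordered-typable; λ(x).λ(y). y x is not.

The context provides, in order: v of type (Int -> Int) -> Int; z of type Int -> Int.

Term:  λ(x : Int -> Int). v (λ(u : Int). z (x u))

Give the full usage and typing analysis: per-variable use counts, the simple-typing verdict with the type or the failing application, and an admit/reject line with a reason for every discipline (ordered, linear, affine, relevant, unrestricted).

counts: v=1; z=1; x (λ-bound)=1; u (λ-bound)=1
left-to-right use order: v, z, x, u
typing: well-typed — term : (Int -> Int) -> Int
ordered ✓ (single-use (v, z, x, u), ordered derivation ok)
linear ✓ (each of v, z, x, u used exactly once)
affine ✓ (v, z, x, u: no repeats, contraction unneeded)
relevant ✓ (v, z, x, u: all used, weakening unneeded)
unrestricted ✓ (well-typed at (Int -> Int) -> Int; no restrictions here)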